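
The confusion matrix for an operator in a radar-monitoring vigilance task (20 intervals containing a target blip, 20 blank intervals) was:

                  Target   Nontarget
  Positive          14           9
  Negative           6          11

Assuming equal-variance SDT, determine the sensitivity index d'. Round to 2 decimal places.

H = 14/20 = 0.7000
FA = 9/20 = 0.4500
z(H) = z(0.7000) = 0.5244
z(FA) = z(0.4500) = -0.1257
d' = z(H) − z(FA) = 0.5244 − (-0.1257) = 0.6501

d' = 0.65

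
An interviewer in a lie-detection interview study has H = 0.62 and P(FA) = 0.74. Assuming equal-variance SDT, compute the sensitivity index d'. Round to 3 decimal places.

d' = -0.338

z(H) = z(0.62) = 0.3055
z(FA) = z(0.74) = 0.6433
d' = z(H) − z(FA) = 0.3055 − 0.6433 = -0.3378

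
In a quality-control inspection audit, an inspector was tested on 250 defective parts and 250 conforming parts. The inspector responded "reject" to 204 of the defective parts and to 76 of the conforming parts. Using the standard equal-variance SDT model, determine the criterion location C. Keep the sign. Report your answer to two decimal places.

H = 204/250 = 0.8160
FA = 76/250 = 0.3040
z(H) = 0.900
z(FA) = -0.513
c = −½·[z(H) + z(FA)] = −0.5 × (0.900 + (-0.513)) = -0.1935
c < 0: the inspector has a liberal response bias.

C = -0.19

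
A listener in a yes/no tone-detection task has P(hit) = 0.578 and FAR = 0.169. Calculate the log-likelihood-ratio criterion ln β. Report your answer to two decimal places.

z(0.578) = 0.197, z(0.169) = -0.958
ln β = −½·[z(H)² − z(FA)²] = −0.5 × (0.039 − 0.918) = 0.4395

ln β = 0.44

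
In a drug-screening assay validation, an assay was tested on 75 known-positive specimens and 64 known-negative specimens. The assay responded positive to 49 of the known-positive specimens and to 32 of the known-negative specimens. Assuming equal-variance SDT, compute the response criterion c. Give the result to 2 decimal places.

H = 49/75 = 0.6533
FA = 32/64 = 0.5000
z(0.6533) = 0.3942, z(0.5000) = 0.0000
c = −½·[z(H) + z(FA)] = −0.5 × (0.3942 + 0.0000) = -0.1971

c = -0.20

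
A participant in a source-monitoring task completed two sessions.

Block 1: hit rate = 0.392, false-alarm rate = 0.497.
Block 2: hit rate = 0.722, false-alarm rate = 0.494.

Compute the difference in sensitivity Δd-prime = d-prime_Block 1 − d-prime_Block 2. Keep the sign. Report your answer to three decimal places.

Block 1: z(0.392) = -0.2741, z(0.497) = -0.0075, d' = -0.2666
Block 2: z(0.722) = 0.5888, z(0.494) = -0.0150, d' = 0.6038
Δd' = d'_Block 1 − d'_Block 2 = -0.2666 − 0.6038 = -0.8704
Block 2 has the higher sensitivity.

Δd-prime = -0.870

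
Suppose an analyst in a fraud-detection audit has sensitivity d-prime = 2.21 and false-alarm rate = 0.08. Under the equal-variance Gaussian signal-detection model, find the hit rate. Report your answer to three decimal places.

z(false-alarm rate) = z(0.08) = -1.4051
z(H) = z(FA) + d' = -1.4051 + 2.21 = 0.8049
hit rate = Φ(0.8049) = 0.7896

hit rate = 0.790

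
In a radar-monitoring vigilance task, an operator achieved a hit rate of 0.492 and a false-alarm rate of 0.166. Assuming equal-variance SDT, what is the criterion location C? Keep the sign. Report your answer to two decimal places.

C = 0.50

z(H) = -0.020
z(FA) = -0.970
c = −½·[z(H) + z(FA)] = −0.5 × (-0.020 + (-0.970)) = 0.495
c > 0: the operator has a conservative response bias.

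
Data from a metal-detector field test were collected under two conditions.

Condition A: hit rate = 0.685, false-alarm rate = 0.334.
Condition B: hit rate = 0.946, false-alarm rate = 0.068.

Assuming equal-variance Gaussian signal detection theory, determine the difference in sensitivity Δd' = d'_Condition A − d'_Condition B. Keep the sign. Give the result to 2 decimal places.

Δd' = -2.19

Condition A: z(0.685) = 0.482, z(0.334) = -0.429, d' = 0.911
Condition B: z(0.946) = 1.607, z(0.068) = -1.491, d' = 3.098
Δd' = d'_Condition A − d'_Condition B = 0.911 − 3.098 = -2.187
Condition B has the higher sensitivity.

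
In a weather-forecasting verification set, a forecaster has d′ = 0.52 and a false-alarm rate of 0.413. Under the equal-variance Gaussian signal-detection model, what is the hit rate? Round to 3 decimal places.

z(false-alarm rate) = z(0.413) = -0.2198
z(H) = z(FA) + d' = -0.2198 + 0.52 = 0.3002
hit rate = Φ(0.3002) = 0.6180

hit rate = 0.618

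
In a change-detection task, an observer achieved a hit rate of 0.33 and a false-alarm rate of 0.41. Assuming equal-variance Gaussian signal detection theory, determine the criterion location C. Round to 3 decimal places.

z(H) = z(0.33) = -0.4399
z(FA) = z(0.41) = -0.2275
c = −½·[z(H) + z(FA)] = −0.5 × (-0.4399 + (-0.2275)) = 0.3337

C = 0.334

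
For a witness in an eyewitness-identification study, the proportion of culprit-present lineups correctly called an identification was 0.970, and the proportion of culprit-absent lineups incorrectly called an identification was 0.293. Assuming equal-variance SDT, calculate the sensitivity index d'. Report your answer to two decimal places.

z(H) = z(0.970) = 1.8808
z(FA) = z(0.293) = -0.5446
d' = z(H) − z(FA) = 1.8808 − (-0.5446) = 2.4254

d' = 2.43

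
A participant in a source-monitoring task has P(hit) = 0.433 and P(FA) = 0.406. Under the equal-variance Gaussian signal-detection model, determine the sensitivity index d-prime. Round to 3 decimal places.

d-prime = 0.069

Φ⁻¹(H) = Φ⁻¹(0.433) = -0.1687
Φ⁻¹(FA) = Φ⁻¹(0.406) = -0.2378
d' = z(H) − z(FA) = -0.1687 − (-0.2378) = 0.0691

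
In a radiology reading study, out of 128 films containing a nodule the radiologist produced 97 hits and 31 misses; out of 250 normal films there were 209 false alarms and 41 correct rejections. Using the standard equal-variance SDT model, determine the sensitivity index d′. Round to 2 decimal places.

H = 97/128 = 0.7578
FA = 209/250 = 0.8360
z(H) = z(0.7578) = 0.699
z(FA) = z(0.8360) = 0.978
d' = z(H) − z(FA) = 0.699 − 0.978 = -0.279

d′ = -0.28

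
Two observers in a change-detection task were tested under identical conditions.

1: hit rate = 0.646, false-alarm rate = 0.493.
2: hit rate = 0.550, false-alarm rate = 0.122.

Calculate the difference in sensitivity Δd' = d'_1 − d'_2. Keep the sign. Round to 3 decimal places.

Δd' = -0.899

1: z(0.646) = 0.3745, z(0.493) = -0.0175, d' = 0.3920
2: z(0.550) = 0.1257, z(0.122) = -1.1650, d' = 1.2907
Δd' = d'_1 − d'_2 = 0.3920 − 1.2907 = -0.8987
2 has the higher sensitivity.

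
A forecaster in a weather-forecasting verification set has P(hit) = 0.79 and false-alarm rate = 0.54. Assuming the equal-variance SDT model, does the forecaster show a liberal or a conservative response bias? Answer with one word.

liberal

z(H) = 0.806, z(FA) = 0.100
c = −½·(z(H) + z(FA)) = -0.453
c < 0 → liberal criterion (biased toward responding “yes”).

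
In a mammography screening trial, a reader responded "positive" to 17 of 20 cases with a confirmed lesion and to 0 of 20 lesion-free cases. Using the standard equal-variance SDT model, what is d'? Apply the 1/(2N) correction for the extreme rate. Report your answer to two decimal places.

d' = 3.00

The false-alarm rate is 0/20 = 0, so apply the 1/(2N) correction: FA → 1/(2·20) = 0.02500.
z(H) = z(0.85000) = 1.036
z(FA) = z(0.02500) = -1.960
d' = 1.036 − (-1.960) = 2.996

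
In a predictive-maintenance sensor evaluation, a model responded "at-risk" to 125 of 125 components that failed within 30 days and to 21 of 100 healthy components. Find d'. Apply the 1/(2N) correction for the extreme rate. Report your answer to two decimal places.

d' = 3.46

The hit rate is 125/125 = 1, so apply the 1/(2N) correction: H → 1 − 1/(2·125) = 0.99600.
z(H) = z(0.99600) = 2.652
z(FA) = z(0.21000) = -0.806
d' = 2.652 − (-0.806) = 3.458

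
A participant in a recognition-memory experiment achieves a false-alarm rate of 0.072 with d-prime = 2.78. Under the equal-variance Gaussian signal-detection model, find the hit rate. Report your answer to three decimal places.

z(false-alarm rate) = z(0.072) = -1.4611
z(H) = z(FA) + d' = -1.4611 + 2.78 = 1.3189
hit rate = Φ(1.3189) = 0.9064

hit rate = 0.906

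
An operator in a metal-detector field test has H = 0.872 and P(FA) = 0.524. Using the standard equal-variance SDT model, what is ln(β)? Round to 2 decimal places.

z(H) = z(0.872) = 1.136
z(FA) = z(0.524) = 0.060
ln β = −½·[z(H)² − z(FA)²] = −0.5 × (1.290 − 0.004) = -0.643

ln β = -0.64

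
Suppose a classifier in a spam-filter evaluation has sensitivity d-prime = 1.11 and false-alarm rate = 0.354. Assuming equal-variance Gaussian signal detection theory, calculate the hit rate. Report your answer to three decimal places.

hit rate = 0.769

z(false-alarm rate) = z(0.354) = -0.3745
z(H) = z(FA) + d' = -0.3745 + 1.11 = 0.7355
hit rate = Φ(0.7355) = 0.7690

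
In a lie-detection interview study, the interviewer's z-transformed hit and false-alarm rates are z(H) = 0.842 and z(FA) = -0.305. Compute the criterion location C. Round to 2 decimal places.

c = −½·[z(H) + z(FA)] = −½·(0.842 + (-0.305)) = -0.2685

C = -0.27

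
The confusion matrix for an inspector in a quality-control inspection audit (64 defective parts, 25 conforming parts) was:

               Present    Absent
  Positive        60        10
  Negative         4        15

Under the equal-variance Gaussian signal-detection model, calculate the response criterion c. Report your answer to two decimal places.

H = 60/64 = 0.9375
FA = 10/25 = 0.4000
z(0.9375) = 1.5341, z(0.4000) = -0.2533
c = −½·[z(H) + z(FA)] = −0.5 × (1.5341 + (-0.2533)) = -0.6404

c = -0.64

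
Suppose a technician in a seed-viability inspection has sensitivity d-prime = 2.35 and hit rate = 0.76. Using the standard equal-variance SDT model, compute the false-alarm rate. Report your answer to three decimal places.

z(hit rate) = z(0.76) = 0.7063
z(FA) = z(H) − d' = 0.7063 − 2.35 = -1.6437
false-alarm rate = Φ(-1.6437) = 0.0501

false-alarm rate = 0.050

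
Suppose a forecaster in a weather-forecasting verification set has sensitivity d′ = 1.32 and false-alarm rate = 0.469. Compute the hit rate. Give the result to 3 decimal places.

z(false-alarm rate) = z(0.469) = -0.0778
z(H) = z(FA) + d' = -0.0778 + 1.32 = 1.2422
hit rate = Φ(1.2422) = 0.8929

hit rate = 0.893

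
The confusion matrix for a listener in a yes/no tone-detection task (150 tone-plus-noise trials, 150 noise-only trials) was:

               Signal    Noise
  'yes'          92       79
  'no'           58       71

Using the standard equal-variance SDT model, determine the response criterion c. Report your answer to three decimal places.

c = -0.177

H = 92/150 = 0.6133
FA = 79/150 = 0.5267
Φ⁻¹(0.6133) = 0.2879, Φ⁻¹(0.5267) = 0.0670
c = −½·[z(H) + z(FA)] = −0.5 × (0.2879 + 0.0670) = -0.17745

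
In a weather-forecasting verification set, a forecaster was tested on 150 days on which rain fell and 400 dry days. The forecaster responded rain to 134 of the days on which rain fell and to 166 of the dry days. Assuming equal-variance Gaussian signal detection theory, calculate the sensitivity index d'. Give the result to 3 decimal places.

d' = 1.459

H = 134/150 = 0.8933
FA = 166/400 = 0.4150
z(0.8933) = 1.2443, z(0.4150) = -0.2147
d' = z(H) − z(FA) = 1.2443 − (-0.2147) = 1.4590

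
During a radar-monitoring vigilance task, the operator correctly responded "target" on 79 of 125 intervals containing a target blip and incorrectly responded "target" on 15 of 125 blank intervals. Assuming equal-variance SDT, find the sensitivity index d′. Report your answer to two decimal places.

H = 79/125 = 0.6320
FA = 15/125 = 0.1200
Φ⁻¹(H) = 0.337
Φ⁻¹(FA) = -1.175
d' = z(H) − z(FA) = 0.337 − (-1.175) = 1.512

d′ = 1.51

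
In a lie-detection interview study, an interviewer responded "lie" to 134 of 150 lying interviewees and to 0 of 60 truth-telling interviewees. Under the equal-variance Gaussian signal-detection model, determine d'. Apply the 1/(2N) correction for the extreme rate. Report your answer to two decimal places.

d' = 3.64

The false-alarm rate is 0/60 = 0, so apply the 1/(2N) correction: FA → 1/(2·60) = 0.00833.
z(H) = z(0.89333) = 1.244
z(FA) = z(0.00833) = -2.394
d' = 1.244 − (-2.394) = 3.638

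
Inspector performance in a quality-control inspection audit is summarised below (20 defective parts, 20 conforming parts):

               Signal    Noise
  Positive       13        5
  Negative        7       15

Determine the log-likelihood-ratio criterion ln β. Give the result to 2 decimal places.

H = 13/20 = 0.6500
FA = 5/20 = 0.2500
z(0.6500) = 0.385, z(0.2500) = -0.674
ln β = −½·[z(H)² − z(FA)²] = −0.5 × (0.148 − 0.454) = 0.153

ln β = 0.15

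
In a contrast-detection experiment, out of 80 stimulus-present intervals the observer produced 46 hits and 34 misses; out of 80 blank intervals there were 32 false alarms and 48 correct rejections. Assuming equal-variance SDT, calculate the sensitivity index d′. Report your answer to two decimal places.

H = 46/80 = 0.5750
FA = 32/80 = 0.4000
z(H) = 0.1891
z(FA) = -0.2533
d' = z(H) − z(FA) = 0.1891 − (-0.2533) = 0.4424

d′ = 0.44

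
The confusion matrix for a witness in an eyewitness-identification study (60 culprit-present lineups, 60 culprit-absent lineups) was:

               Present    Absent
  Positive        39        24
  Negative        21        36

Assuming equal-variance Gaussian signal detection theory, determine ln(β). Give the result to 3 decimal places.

ln β = -0.042

H = 39/60 = 0.6500
FA = 24/60 = 0.4000
z(0.6500) = 0.3853, z(0.4000) = -0.2533
ln β = −½·[z(H)² − z(FA)²] = −0.5 × (0.1485 − 0.0642) = -0.04215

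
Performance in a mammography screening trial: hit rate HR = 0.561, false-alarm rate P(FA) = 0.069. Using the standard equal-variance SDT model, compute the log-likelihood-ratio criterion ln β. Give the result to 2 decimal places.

ln β = 1.09

z(H) = 0.154
z(FA) = -1.483
ln β = −½·[z(H)² − z(FA)²] = −0.5 × (0.024 − 2.199) = 1.0875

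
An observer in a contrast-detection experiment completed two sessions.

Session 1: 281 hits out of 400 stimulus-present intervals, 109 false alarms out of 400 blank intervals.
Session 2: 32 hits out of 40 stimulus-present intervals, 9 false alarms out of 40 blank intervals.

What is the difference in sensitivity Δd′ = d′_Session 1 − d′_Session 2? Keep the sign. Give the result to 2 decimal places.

Δd′ = -0.46

Session 1: z(0.7025) = 0.532, z(0.2725) = -0.605, d' = 1.137
Session 2: z(0.8000) = 0.842, z(0.2250) = -0.755, d' = 1.597
Δd' = d'_Session 1 − d'_Session 2 = 1.137 − 1.597 = -0.460
Session 2 has the higher sensitivity.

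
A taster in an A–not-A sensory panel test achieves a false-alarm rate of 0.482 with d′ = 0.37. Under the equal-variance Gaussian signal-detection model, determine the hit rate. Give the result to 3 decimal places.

hit rate = 0.627

z(false-alarm rate) = z(0.482) = -0.0451
z(H) = z(FA) + d' = -0.0451 + 0.37 = 0.3249
hit rate = Φ(0.3249) = 0.6274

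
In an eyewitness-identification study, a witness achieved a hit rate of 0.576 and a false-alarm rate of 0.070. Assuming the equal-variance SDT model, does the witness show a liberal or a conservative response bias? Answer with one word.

z(H) = 0.192, z(FA) = -1.476
c = −½·(z(H) + z(FA)) = 0.642
c > 0 → conservative criterion (biased toward responding “no”).

conservative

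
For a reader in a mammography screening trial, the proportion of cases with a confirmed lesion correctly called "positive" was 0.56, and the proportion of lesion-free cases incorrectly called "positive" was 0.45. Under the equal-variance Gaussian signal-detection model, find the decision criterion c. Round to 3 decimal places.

z(H) = z(0.56) = 0.1510
z(FA) = z(0.45) = -0.1257
c = −½·[z(H) + z(FA)] = −0.5 × (0.1510 + (-0.1257)) = -0.01265
c < 0: the reader has a liberal response bias.

c = -0.013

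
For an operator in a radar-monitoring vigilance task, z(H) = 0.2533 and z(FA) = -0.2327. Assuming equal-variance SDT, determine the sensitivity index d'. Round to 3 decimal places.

d' = 0.486

d' = z(H) − z(FA) = 0.2533 − (-0.2327) = 0.4860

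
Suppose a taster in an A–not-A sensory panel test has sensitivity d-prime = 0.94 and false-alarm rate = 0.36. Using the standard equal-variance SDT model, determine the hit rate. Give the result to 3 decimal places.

hit rate = 0.720

z(false-alarm rate) = z(0.36) = -0.3585
z(H) = z(FA) + d' = -0.3585 + 0.94 = 0.5815
hit rate = Φ(0.5815) = 0.7195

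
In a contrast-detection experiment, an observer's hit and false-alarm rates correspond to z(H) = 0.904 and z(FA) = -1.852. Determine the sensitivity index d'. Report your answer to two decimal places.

d' = 2.76

d' = z(H) − z(FA) = 0.904 − (-1.852) = 2.756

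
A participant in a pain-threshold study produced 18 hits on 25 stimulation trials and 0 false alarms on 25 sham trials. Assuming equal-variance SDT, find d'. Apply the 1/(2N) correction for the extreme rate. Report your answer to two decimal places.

d' = 2.64

The false-alarm rate is 0/25 = 0, so apply the 1/(2N) correction: FA → 1/(2·25) = 0.02000.
z(H) = z(0.72000) = 0.583
z(FA) = z(0.02000) = -2.054
d' = 0.583 − (-2.054) = 2.637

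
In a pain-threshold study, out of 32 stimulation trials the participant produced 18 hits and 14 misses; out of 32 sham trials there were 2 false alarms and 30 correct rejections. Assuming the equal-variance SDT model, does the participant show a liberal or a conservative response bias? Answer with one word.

z(H) = 0.157, z(FA) = -1.534
c = −½·(z(H) + z(FA)) = 0.6885
c > 0 → conservative criterion (biased toward responding “no”).

conservative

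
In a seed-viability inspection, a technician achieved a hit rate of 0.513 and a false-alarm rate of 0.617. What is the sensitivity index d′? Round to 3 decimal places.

z(H) = z(0.513) = 0.0326
z(FA) = z(0.617) = 0.2976
d' = z(H) − z(FA) = 0.0326 − 0.2976 = -0.2650

d′ = -0.265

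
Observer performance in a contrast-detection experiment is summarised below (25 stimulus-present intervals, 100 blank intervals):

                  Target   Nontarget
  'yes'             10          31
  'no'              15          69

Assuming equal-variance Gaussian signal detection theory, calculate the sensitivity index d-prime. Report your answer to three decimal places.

H = 10/25 = 0.4000
FA = 31/100 = 0.3100
z(H) = z(0.4000) = -0.2533
z(FA) = z(0.3100) = -0.4959
d' = z(H) − z(FA) = -0.2533 − (-0.4959) = 0.2426

d-prime = 0.243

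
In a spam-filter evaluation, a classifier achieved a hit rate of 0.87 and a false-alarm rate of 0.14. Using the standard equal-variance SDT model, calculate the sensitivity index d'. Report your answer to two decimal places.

d' = 2.21

z(H) = 1.126
z(FA) = -1.080
d' = z(H) − z(FA) = 1.126 − (-1.080) = 2.206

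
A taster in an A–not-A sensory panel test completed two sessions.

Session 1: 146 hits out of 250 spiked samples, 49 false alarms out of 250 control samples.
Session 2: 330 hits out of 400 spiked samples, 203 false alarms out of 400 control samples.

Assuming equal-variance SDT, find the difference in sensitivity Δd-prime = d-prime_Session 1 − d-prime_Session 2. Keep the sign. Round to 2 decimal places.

Δd-prime = 0.15

Session 1: z(0.5840) = 0.212, z(0.1960) = -0.856, d' = 1.068
Session 2: z(0.8250) = 0.935, z(0.5075) = 0.019, d' = 0.916
Δd' = d'_Session 1 − d'_Session 2 = 1.068 − 0.916 = 0.152
Session 1 has the higher sensitivity.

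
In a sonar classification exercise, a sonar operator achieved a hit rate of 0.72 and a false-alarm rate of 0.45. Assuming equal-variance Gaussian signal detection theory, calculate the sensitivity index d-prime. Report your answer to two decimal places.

d-prime = 0.71

Φ⁻¹(H) = 0.5828
Φ⁻¹(FA) = -0.1257
d' = z(H) − z(FA) = 0.5828 − (-0.1257) = 0.7085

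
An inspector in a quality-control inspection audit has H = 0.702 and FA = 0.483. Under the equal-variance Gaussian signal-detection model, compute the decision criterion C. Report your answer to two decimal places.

C = -0.24

Φ⁻¹(0.702) = 0.5302, Φ⁻¹(0.483) = -0.0426
c = −½·[z(H) + z(FA)] = −0.5 × (0.5302 + (-0.0426)) = -0.2438
c < 0: the inspector has a liberal response bias.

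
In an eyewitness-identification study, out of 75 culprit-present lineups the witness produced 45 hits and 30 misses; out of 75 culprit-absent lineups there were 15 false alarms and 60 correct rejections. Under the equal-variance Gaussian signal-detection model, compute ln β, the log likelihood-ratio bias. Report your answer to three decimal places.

H = 45/75 = 0.6000
FA = 15/75 = 0.2000
z(0.6000) = 0.2533, z(0.2000) = -0.8416
ln β = −½·[z(H)² − z(FA)²] = −0.5 × (0.0642 − 0.7083) = 0.32205

ln β = 0.322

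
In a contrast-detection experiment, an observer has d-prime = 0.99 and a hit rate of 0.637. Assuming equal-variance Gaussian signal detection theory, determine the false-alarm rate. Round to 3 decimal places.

false-alarm rate = 0.261

z(hit rate) = z(0.637) = 0.3505
z(FA) = z(H) − d' = 0.3505 − 0.99 = -0.6395
false-alarm rate = Φ(-0.6395) = 0.2612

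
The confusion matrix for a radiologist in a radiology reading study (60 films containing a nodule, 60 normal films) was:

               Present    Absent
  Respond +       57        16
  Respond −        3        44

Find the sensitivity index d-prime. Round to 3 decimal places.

H = 57/60 = 0.9500
FA = 16/60 = 0.2667
Φ⁻¹(0.9500) = 1.6449, Φ⁻¹(0.2667) = -0.6228
d' = z(H) − z(FA) = 1.6449 − (-0.6228) = 2.2677

d-prime = 2.268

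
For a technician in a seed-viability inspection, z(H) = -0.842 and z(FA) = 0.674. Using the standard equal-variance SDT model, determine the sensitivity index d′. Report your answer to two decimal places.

d′ = -1.52

d' = z(H) − z(FA) = -0.842 − 0.674 = -1.516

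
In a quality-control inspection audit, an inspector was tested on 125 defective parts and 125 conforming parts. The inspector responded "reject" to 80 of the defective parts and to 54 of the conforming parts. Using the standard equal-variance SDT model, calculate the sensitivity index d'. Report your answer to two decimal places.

H = 80/125 = 0.6400
FA = 54/125 = 0.4320
Φ⁻¹(H) = Φ⁻¹(0.6400) = 0.3585
Φ⁻¹(FA) = Φ⁻¹(0.4320) = -0.1713
d' = z(H) − z(FA) = 0.3585 − (-0.1713) = 0.5298

d' = 0.53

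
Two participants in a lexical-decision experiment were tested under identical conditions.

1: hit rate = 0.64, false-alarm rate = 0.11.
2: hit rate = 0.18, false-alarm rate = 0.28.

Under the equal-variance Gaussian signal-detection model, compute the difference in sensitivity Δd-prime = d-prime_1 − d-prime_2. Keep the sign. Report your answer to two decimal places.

Δd-prime = 1.92

1: z(0.64) = 0.358, z(0.11) = -1.227, d' = 1.585
2: z(0.18) = -0.915, z(0.28) = -0.583, d' = -0.332
Δd' = d'_1 − d'_2 = 1.585 − (-0.332) = 1.917
1 has the higher sensitivity.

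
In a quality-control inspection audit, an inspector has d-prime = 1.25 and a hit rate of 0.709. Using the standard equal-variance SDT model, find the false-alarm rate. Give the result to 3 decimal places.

z(hit rate) = z(0.709) = 0.5505
z(FA) = z(H) − d' = 0.5505 − 1.25 = -0.6995
false-alarm rate = Φ(-0.6995) = 0.2421

false-alarm rate = 0.242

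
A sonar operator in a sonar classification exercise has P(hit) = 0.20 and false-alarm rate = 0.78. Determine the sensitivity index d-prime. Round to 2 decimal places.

d-prime = -1.61

z(H) = -0.842
z(FA) = 0.772
d' = z(H) − z(FA) = -0.842 − 0.772 = -1.614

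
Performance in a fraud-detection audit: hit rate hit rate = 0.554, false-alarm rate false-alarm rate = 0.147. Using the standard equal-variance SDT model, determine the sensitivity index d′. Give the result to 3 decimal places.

d′ = 1.185

z(H) = 0.1358
z(FA) = -1.0494
d' = z(H) − z(FA) = 0.1358 − (-1.0494) = 1.1852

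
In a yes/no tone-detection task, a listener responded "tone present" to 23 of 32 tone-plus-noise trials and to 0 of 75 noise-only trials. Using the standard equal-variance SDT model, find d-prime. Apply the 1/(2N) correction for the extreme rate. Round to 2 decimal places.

The false-alarm rate is 0/75 = 0, so apply the 1/(2N) correction: FA → 1/(2·75) = 0.00667.
z(H) = z(0.71875) = 0.579
z(FA) = z(0.00667) = -2.475
d' = 0.579 − (-2.475) = 3.054

d-prime = 3.05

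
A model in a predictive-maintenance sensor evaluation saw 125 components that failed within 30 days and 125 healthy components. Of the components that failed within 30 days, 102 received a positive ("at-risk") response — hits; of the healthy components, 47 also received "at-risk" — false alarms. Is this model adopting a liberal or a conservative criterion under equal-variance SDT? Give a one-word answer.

z(H) = 0.900, z(FA) = -0.316
c = −½·(z(H) + z(FA)) = -0.292
c < 0 → liberal criterion (biased toward responding “yes”).

liberal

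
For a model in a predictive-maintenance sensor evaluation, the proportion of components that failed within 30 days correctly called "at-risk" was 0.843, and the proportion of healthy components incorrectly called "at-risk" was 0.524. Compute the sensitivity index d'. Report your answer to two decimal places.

Φ⁻¹(H) = 1.0069
Φ⁻¹(FA) = 0.0602
d' = z(H) − z(FA) = 1.0069 − 0.0602 = 0.9467

d' = 0.95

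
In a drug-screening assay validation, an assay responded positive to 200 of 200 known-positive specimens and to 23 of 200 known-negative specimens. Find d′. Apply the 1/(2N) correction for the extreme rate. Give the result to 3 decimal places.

The hit rate is 200/200 = 1, so apply the 1/(2N) correction: H → 1 − 1/(2·200) = 0.99750.
z(H) = z(0.99750) = 2.8070
z(FA) = z(0.11500) = -1.2004
d' = 2.8070 − (-1.2004) = 4.0074

d′ = 4.007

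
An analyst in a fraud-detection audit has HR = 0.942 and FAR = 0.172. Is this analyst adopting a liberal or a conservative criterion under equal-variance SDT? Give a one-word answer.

liberal

z(H) = 1.572, z(FA) = -0.946
c = −½·(z(H) + z(FA)) = -0.313
c < 0 → liberal criterion (biased toward responding “yes”).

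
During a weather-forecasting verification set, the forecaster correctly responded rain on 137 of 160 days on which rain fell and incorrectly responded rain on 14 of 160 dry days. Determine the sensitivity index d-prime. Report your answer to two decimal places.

H = 137/160 = 0.8562
FA = 14/160 = 0.0875
Φ⁻¹(0.8562) = 1.0634, Φ⁻¹(0.0875) = -1.3563
d' = z(H) − z(FA) = 1.0634 − (-1.3563) = 2.4197

d-prime = 2.42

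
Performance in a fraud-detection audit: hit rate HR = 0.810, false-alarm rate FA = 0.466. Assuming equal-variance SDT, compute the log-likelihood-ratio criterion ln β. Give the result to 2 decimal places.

ln β = -0.38

z(0.810) = 0.878, z(0.466) = -0.085
ln β = −½·[z(H)² − z(FA)²] = −0.5 × (0.771 − 0.007) = -0.382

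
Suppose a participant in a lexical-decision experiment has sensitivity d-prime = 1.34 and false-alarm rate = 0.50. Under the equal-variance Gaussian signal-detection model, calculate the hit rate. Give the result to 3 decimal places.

z(false-alarm rate) = z(0.50) = 0.0000
z(H) = z(FA) + d' = 0.0000 + 1.34 = 1.3400
hit rate = Φ(1.3400) = 0.9099

hit rate = 0.910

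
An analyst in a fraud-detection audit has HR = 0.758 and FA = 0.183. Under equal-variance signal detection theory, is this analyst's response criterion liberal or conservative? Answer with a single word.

conservative

z(H) = 0.700, z(FA) = -0.904
c = −½·(z(H) + z(FA)) = 0.102
c > 0 → conservative criterion (biased toward responding “no”).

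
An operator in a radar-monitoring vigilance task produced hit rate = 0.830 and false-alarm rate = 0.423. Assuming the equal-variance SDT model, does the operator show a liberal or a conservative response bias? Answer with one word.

z(H) = 0.954, z(FA) = -0.194
c = −½·(z(H) + z(FA)) = -0.380
c < 0 → liberal criterion (biased toward responding “yes”).

liberal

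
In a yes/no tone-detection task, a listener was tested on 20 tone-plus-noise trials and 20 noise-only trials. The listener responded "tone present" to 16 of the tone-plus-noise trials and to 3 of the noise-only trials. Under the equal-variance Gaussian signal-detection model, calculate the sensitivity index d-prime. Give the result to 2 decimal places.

d-prime = 1.88

H = 16/20 = 0.8000
FA = 3/20 = 0.1500
z(H) = z(0.8000) = 0.842
z(FA) = z(0.1500) = -1.036
d' = z(H) − z(FA) = 0.842 − (-1.036) = 1.878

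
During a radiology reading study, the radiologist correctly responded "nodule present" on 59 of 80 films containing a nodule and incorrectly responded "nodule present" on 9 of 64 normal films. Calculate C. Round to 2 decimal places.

H = 59/80 = 0.7375
FA = 9/64 = 0.1406
Φ⁻¹(H) = 0.6357
Φ⁻¹(FA) = -1.0776
c = −½·[z(H) + z(FA)] = −0.5 × (0.6357 + (-1.0776)) = 0.22095
c > 0: the radiologist has a conservative response bias.

C = 0.22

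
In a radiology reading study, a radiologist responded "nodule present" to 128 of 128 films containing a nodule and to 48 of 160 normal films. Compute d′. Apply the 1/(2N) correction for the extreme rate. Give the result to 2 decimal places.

The hit rate is 128/128 = 1, so apply the 1/(2N) correction: H → 1 − 1/(2·128) = 0.99609.
z(H) = z(0.99609) = 2.660
z(FA) = z(0.30000) = -0.524
d' = 2.660 − (-0.524) = 3.184

d′ = 3.18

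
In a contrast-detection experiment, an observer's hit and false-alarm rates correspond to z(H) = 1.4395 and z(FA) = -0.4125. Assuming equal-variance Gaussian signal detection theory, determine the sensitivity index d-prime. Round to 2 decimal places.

d-prime = 1.85

d' = z(H) − z(FA) = 1.4395 − (-0.4125) = 1.8520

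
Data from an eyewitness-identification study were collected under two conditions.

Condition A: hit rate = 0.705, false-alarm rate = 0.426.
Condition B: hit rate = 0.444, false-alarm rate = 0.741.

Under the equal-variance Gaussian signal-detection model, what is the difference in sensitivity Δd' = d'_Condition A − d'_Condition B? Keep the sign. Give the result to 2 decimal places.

Δd' = 1.51

Condition A: z(0.705) = 0.539, z(0.426) = -0.187, d' = 0.726
Condition B: z(0.444) = -0.141, z(0.741) = 0.646, d' = -0.787
Δd' = d'_Condition A − d'_Condition B = 0.726 − (-0.787) = 1.513
Condition A has the higher sensitivity.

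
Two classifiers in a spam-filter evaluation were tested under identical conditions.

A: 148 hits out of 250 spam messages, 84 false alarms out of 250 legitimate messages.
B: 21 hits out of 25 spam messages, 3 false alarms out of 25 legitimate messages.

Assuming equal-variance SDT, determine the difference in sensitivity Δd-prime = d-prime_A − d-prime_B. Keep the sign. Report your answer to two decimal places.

A: z(0.5920) = 0.233, z(0.3360) = -0.423, d' = 0.656
B: z(0.8400) = 0.994, z(0.1200) = -1.175, d' = 2.169
Δd' = d'_A − d'_B = 0.656 − 2.169 = -1.513
B has the higher sensitivity.

Δd-prime = -1.51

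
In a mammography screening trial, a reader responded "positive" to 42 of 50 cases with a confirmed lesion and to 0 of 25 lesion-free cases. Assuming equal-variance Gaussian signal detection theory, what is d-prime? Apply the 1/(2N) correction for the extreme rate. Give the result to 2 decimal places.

The false-alarm rate is 0/25 = 0, so apply the 1/(2N) correction: FA → 1/(2·25) = 0.02000.
z(H) = z(0.84000) = 0.994
z(FA) = z(0.02000) = -2.054
d' = 0.994 − (-2.054) = 3.048

d-prime = 3.05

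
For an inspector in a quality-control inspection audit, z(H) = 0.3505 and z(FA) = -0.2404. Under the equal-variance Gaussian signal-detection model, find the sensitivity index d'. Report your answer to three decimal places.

d' = z(H) − z(FA) = 0.3505 − (-0.2404) = 0.5909

d' = 0.591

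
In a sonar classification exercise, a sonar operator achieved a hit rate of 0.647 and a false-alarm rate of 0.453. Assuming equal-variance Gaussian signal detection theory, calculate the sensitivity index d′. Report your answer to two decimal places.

Φ⁻¹(0.647) = 0.3772, Φ⁻¹(0.453) = -0.1181
d' = z(H) − z(FA) = 0.3772 − (-0.1181) = 0.4953

d′ = 0.50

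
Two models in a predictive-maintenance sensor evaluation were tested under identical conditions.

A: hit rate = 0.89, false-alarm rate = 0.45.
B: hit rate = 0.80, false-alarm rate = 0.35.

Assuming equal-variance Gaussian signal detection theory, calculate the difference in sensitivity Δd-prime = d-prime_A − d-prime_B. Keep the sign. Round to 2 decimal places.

A: z(0.89) = 1.227, z(0.45) = -0.126, d' = 1.353
B: z(0.80) = 0.842, z(0.35) = -0.385, d' = 1.227
Δd' = d'_A − d'_B = 1.353 − 1.227 = 0.126
A has the higher sensitivity.

Δd-prime = 0.13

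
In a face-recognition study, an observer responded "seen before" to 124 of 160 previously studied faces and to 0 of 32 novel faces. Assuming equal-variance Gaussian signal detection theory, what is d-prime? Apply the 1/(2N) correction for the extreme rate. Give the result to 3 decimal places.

d-prime = 2.909

The false-alarm rate is 0/32 = 0, so apply the 1/(2N) correction: FA → 1/(2·32) = 0.01562.
z(H) = z(0.77500) = 0.7554
z(FA) = z(0.01562) = -2.1540
d' = 0.7554 − (-2.1540) = 2.9094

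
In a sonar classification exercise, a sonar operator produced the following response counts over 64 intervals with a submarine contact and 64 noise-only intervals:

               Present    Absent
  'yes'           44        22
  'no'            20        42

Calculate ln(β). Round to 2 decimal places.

ln β = -0.04

H = 44/64 = 0.6875
FA = 22/64 = 0.3438
z(H) = z(0.6875) = 0.489
z(FA) = z(0.3438) = -0.402
ln β = −½·[z(H)² − z(FA)²] = −0.5 × (0.239 − 0.162) = -0.0385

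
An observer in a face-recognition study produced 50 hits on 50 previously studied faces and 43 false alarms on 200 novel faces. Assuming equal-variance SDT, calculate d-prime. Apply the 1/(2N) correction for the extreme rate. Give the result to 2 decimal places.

d-prime = 3.12

The hit rate is 50/50 = 1, so apply the 1/(2N) correction: H → 1 − 1/(2·50) = 0.99000.
z(H) = z(0.99000) = 2.326
z(FA) = z(0.21500) = -0.789
d' = 2.326 − (-0.789) = 3.115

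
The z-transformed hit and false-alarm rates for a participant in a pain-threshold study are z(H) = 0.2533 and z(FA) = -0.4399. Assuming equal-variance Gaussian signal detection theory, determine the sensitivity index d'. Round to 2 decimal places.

d' = z(H) − z(FA) = 0.2533 − (-0.4399) = 0.6932

d' = 0.69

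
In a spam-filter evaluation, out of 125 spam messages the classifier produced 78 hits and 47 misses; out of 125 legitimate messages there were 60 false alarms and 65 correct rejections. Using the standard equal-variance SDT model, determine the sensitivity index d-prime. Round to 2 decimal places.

d-prime = 0.37

H = 78/125 = 0.6240
FA = 60/125 = 0.4800
z(H) = z(0.6240) = 0.3160
z(FA) = z(0.4800) = -0.0502
d' = z(H) − z(FA) = 0.3160 − (-0.0502) = 0.3662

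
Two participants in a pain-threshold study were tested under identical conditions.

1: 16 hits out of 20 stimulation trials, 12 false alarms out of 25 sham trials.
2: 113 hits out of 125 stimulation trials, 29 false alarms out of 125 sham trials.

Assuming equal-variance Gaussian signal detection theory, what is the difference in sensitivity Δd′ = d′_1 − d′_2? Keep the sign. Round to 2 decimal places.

Δd′ = -1.15

1: z(0.8000) = 0.842, z(0.4800) = -0.050, d' = 0.892
2: z(0.9040) = 1.305, z(0.2320) = -0.732, d' = 2.037
Δd' = d'_1 − d'_2 = 0.892 − 2.037 = -1.145
2 has the higher sensitivity.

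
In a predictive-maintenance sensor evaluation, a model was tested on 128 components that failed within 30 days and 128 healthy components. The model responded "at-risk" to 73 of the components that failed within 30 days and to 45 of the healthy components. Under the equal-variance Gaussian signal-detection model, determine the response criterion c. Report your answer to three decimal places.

H = 73/128 = 0.5703
FA = 45/128 = 0.3516
z(0.5703) = 0.1771, z(0.3516) = -0.3810
c = −½·[z(H) + z(FA)] = −0.5 × (0.1771 + (-0.3810)) = 0.10195
c > 0: the model has a conservative response bias.

c = 0.102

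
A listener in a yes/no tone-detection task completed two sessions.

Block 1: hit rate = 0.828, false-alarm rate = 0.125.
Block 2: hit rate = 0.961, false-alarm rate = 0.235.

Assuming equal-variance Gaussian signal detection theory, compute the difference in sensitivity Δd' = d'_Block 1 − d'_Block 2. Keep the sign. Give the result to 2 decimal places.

Δd' = -0.39

Block 1: z(0.828) = 0.946, z(0.125) = -1.150, d' = 2.096
Block 2: z(0.961) = 1.762, z(0.235) = -0.722, d' = 2.484
Δd' = d'_Block 1 − d'_Block 2 = 2.096 − 2.484 = -0.388
Block 2 has the higher sensitivity.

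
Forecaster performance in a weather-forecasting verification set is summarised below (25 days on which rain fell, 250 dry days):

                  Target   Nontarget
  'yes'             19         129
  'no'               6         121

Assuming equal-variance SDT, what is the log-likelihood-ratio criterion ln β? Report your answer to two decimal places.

H = 19/25 = 0.7600
FA = 129/250 = 0.5160
Φ⁻¹(H) = Φ⁻¹(0.7600) = 0.706
Φ⁻¹(FA) = Φ⁻¹(0.5160) = 0.040
ln β = −½·[z(H)² − z(FA)²] = −0.5 × (0.498 − 0.002) = -0.248

ln β = -0.25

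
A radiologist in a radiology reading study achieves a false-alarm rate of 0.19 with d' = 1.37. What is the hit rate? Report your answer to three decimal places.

z(false-alarm rate) = z(0.19) = -0.8779
z(H) = z(FA) + d' = -0.8779 + 1.37 = 0.4921
hit rate = Φ(0.4921) = 0.6887

hit rate = 0.689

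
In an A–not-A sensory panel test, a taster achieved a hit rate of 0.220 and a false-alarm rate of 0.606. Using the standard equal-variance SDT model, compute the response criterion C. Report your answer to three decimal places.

z(0.220) = -0.7722, z(0.606) = 0.2689
c = −½·[z(H) + z(FA)] = −0.5 × (-0.7722 + 0.2689) = 0.25165
c > 0: the taster has a conservative response bias.

C = 0.252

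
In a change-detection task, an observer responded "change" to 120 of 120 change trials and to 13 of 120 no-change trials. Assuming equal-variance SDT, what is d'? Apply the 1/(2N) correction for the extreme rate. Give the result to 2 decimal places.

d' = 3.87

The hit rate is 120/120 = 1, so apply the 1/(2N) correction: H → 1 − 1/(2·120) = 0.99583.
z(H) = z(0.99583) = 2.638
z(FA) = z(0.10833) = -1.235
d' = 2.638 − (-1.235) = 3.873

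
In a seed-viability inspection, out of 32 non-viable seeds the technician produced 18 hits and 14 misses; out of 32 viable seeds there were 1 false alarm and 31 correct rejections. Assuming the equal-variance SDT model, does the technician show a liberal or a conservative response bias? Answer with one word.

conservative

z(H) = 0.157, z(FA) = -1.863
c = −½·(z(H) + z(FA)) = 0.853
c > 0 → conservative criterion (biased toward responding “no”).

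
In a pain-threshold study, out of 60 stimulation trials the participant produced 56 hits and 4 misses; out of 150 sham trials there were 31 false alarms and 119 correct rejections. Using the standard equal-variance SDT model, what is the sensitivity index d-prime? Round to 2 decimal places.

d-prime = 2.32

H = 56/60 = 0.9333
FA = 31/150 = 0.2067
z(0.9333) = 1.5008, z(0.2067) = -0.8179
d' = z(H) − z(FA) = 1.5008 − (-0.8179) = 2.3187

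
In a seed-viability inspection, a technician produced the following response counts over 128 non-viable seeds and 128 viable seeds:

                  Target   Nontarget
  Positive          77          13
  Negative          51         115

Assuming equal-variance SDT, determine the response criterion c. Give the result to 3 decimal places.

c = 0.508

H = 77/128 = 0.6016
FA = 13/128 = 0.1016
z(H) = 0.2575
z(FA) = -1.2725
c = −½·[z(H) + z(FA)] = −0.5 × (0.2575 + (-1.2725)) = 0.5075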